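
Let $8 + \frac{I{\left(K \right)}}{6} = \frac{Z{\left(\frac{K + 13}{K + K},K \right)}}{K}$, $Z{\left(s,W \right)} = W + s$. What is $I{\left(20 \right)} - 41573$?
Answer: $- \frac{16645901}{400} \approx -41615.0$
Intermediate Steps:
$I{\left(K \right)} = -48 + \frac{6 \left(K + \frac{13 + K}{2 K}\right)}{K}$ ($I{\left(K \right)} = -48 + 6 \frac{K + \frac{K + 13}{K + K}}{K} = -48 + 6 \frac{K + \frac{13 + K}{2 K}}{K} = -48 + \frac{6 \left(K + \frac{13 + K}{2 K}\right)}{K}$)
$I{\left(20 \right)} - 41573 = \left(-42 + \frac{3}{20} + \frac{39}{400}\right) - 41573 = - \frac{16701}{400} - 41573 = - \frac{16645901}{400}$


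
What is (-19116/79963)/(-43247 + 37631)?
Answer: 177/4158076 ≈ 4.2568e-5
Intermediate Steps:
(-19116/79963)/(-43247 + 37631) = -19116*1/79963/(-5616) = -19116/79963*(-1/5616) = 177/4158076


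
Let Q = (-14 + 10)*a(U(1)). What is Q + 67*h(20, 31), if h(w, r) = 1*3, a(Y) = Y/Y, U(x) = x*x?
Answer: 197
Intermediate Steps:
U(x) = x²
a(Y) = 1
h(w, r) = 3
Q = -4 (Q = (-14 + 10)*1 = -4*1 = -4)
Q + 67*h(20, 31) = -4 + 67*3 = -4 + 201 = 197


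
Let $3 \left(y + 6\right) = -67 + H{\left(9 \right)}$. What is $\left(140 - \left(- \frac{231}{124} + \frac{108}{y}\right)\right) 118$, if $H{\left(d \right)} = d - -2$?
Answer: $\frac{39586345}{2294} \approx 17256.0$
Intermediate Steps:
$H{\left(d \right)} = 2 + d$ ($H{\left(d \right)} = d + 2 = 2 + d$)
$y = - \frac{74}{3}$ ($y = -6 + \frac{-67 + \left(2 + 9\right)}{3} = -6 + \frac{-67 + 11}{3} = -6 + \frac{1}{3} \left(-56\right) = -6 - \frac{56}{3} = - \frac{74}{3} \approx -24.667$)
$\left(140 - \left(- \frac{231}{124} + \frac{108}{y}\right)\right) 118 = \left(140 - \left(- \frac{231}{124} - \frac{162}{37}\right)\right) 118 = \left(140 - - \frac{28635}{4588}\right) 118 = \left(140 + \left(\frac{162}{37} + \frac{231}{124}\right)\right) 118 = \left(140 + \frac{28635}{4588}\right) 118 = \frac{670955}{4588} \cdot 118 = \frac{39586345}{2294}$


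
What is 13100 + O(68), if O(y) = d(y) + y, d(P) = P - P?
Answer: 13168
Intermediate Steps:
d(P) = 0
O(y) = y (O(y) = 0 + y = y)
13100 + O(68) = 13100 + 68 = 13168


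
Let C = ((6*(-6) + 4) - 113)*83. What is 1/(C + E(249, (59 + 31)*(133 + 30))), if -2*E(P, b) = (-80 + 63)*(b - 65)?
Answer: 2/224215 ≈ 8.9200e-6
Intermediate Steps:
C = -12035 (C = ((-36 + 4) - 113)*83 = (-32 - 113)*83 = -145*83 = -12035)
E(P, b) = -1105/2 + 17*b/2 (E(P, b) = -(-80 + 63)*(b - 65)/2 = -(-17)*(-65 + b)/2 = -(1105 - 17*b)/2 = -1105/2 + 17*b/2)
1/(C + E(249, (59 + 31)*(133 + 30))) = 1/(-12035 + (-1105/2 + 17*((59 + 31)*(133 + 30))/2)) = 1/(-12035 + (-1105/2 + 17*(90*163)/2)) = 1/(-12035 + (-1105/2 + (17/2)*14670)) = 1/(-12035 + (-1105/2 + 124695)) = 1/(-12035 + 248285/2) = 1/(224215/2) = 2/224215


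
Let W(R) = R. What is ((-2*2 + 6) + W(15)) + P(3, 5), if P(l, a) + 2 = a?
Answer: 20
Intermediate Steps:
P(l, a) = -2 + a
((-2*2 + 6) + W(15)) + P(3, 5) = ((-2*2 + 6) + 15) + (-2 + 5) = ((-4 + 6) + 15) + 3 = (2 + 15) + 3 = 17 + 3 = 20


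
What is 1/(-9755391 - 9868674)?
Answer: -1/19624065 ≈ -5.0958e-8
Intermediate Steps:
1/(-9755391 - 9868674) = 1/(-19624065) = -1/19624065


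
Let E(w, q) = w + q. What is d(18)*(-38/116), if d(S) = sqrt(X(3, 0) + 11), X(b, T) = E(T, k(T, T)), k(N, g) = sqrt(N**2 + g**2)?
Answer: -19*sqrt(11)/58 ≈ -1.0865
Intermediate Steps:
E(w, q) = q + w
X(b, T) = T + sqrt(2)*sqrt(T**2) (X(b, T) = sqrt(T**2 + T**2) + T = sqrt(2*T**2) + T = sqrt(2)*sqrt(T**2) + T = T + sqrt(2)*sqrt(T**2))
d(S) = sqrt(11) (d(S) = sqrt((0 + sqrt(2)*sqrt(0**2)) + 11) = sqrt((0 + sqrt(2)*sqrt(0)) + 11) = sqrt((0 + sqrt(2)*0) + 11) = sqrt((0 + 0) + 11) = sqrt(0 + 11) = sqrt(11))
d(18)*(-38/116) = sqrt(11)*(-38/116) = sqrt(11)*(-38*1/116) = sqrt(11)*(-19/58) = -19*sqrt(11)/58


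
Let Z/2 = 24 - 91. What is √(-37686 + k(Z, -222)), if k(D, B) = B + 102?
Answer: I*√37806 ≈ 194.44*I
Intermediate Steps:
Z = -134 (Z = 2*(24 - 91) = 2*(-67) = -134)
k(D, B) = 102 + B
√(-37686 + k(Z, -222)) = √(-37686 + (102 - 222)) = √(-37686 - 120) = √(-37806) = I*√37806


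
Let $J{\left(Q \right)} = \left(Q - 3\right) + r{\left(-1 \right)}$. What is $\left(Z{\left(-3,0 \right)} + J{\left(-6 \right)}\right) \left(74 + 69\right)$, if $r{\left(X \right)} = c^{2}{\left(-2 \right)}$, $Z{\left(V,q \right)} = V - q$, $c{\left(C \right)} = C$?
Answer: $-1144$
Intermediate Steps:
$r{\left(X \right)} = 4$ ($r{\left(X \right)} = \left(-2\right)^{2} = 4$)
$J{\left(Q \right)} = 1 + Q$ ($J{\left(Q \right)} = \left(Q - 3\right) + 4 = \left(-3 + Q\right) + 4 = 1 + Q$)
$\left(Z{\left(-3,0 \right)} + J{\left(-6 \right)}\right) \left(74 + 69\right) = \left(\left(-3 - 0\right) + \left(1 - 6\right)\right) \left(74 + 69\right) = \left(\left(-3 + 0\right) - 5\right) 143 = \left(-3 - 5\right) 143 = \left(-8\right) 143 = -1144$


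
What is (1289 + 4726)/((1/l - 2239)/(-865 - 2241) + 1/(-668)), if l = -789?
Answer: 4923348212340/588809731 ≈ 8361.5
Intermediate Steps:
(1289 + 4726)/((1/l - 2239)/(-865 - 2241) + 1/(-668)) = (1289 + 4726)/((1/(-789) - 2239)/(-865 - 2241) + 1/(-668)) = 6015/((-1/789 - 2239)/(-3106) - 1/668) = 6015/(-1766572/789*(-1/3106) - 1/668) = 6015/(883286/1225317 - 1/668) = 6015/(588809731/818511756) = 6015*(818511756/588809731) = 4923348212340/588809731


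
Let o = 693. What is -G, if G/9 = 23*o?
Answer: -143451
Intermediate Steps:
G = 143451 (G = 9*(23*693) = 9*15939 = 143451)
-G = -1*143451 = -143451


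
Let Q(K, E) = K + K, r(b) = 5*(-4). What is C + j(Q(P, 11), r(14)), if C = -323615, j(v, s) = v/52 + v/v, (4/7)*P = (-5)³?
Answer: -33656731/104 ≈ -3.2362e+5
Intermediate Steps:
r(b) = -20
P = -875/4 (P = (7/4)*(-5)³ = (7/4)*(-125) = -875/4 ≈ -218.75)
Q(K, E) = 2*K
j(v, s) = 1 + v/52 (j(v, s) = v*(1/52) + 1 = v/52 + 1 = 1 + v/52)
C + j(Q(P, 11), r(14)) = -323615 + (1 + (2*(-875/4))/52) = -323615 + (1 + (1/52)*(-875/2)) = -323615 + (1 - 875/104) = -323615 - 771/104 = -33656731/104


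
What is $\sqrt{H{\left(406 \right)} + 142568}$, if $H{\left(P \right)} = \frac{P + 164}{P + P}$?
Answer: $\frac{\sqrt{23500454558}}{406} \approx 377.58$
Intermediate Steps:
$H{\left(P \right)} = \frac{164 + P}{2 P}$
$\sqrt{H{\left(406 \right)} + 142568} = \sqrt{\frac{164 + 406}{2 \cdot 406} + 142568} = \sqrt{\frac{1}{2} \cdot \frac{1}{406} \cdot 570 + 142568} = \sqrt{\frac{285}{406} + 142568} = \sqrt{\frac{57882893}{406}} = \frac{\sqrt{23500454558}}{406}$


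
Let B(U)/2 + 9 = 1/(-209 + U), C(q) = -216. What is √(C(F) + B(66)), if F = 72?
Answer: 2*I*√1196338/143 ≈ 15.298*I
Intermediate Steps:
B(U) = -18 + 2/(-209 + U)
√(C(F) + B(66)) = √(-216 + 2*(1882 - 9*66)/(-209 + 66)) = √(-216 + 2*(1882 - 594)/(-143)) = √(-216 + 2*(-1/143)*1288) = √(-216 - 2576/143) = √(-33464/143) = 2*I*√1196338/143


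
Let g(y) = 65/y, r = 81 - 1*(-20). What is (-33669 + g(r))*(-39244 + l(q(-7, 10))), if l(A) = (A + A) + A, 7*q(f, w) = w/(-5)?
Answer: 934166055856/707 ≈ 1.3213e+9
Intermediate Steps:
q(f, w) = -w/35 (q(f, w) = (w/(-5))/7 = (w*(-⅕))/7 = (-w/5)/7 = -w/35)
l(A) = 3*A (l(A) = 2*A + A = 3*A)
r = 101 (r = 81 + 20 = 101)
(-33669 + g(r))*(-39244 + l(q(-7, 10))) = (-33669 + 65/101)*(-39244 + 3*(-1/35*10)) = (-33669 + 65*(1/101))*(-39244 + 3*(-2/7)) = (-33669 + 65/101)*(-39244 - 6/7) = -3400504/101*(-274714/7) = 934166055856/707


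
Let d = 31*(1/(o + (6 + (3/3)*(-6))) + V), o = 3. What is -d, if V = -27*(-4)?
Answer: -10075/3 ≈ -3358.3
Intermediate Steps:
V = 108
d = 10075/3 (d = 31*(1/(3 + (6 + (3/3)*(-6))) + 108) = 31*(1/(3 + (6 + (3*(⅓))*(-6))) + 108) = 31*(1/(3 + (6 + 1*(-6))) + 108) = 31*(1/(3 + (6 - 6)) + 108) = 31*(1/(3 + 0) + 108) = 31*(1/3 + 108) = 31*(⅓ + 108) = 31*(325/3) = 10075/3 ≈ 3358.3)
-d = -1*10075/3 = -10075/3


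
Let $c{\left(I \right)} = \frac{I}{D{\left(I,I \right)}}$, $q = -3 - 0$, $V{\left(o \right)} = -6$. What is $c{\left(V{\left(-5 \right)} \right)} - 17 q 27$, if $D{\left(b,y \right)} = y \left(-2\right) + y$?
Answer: $1376$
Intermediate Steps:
$q = -3$ ($q = -3 + 0 = -3$)
$D{\left(b,y \right)} = - y$ ($D{\left(b,y \right)} = - 2 y + y = - y$)
$c{\left(I \right)} = -1$ ($c{\left(I \right)} = \frac{I}{\left(-1\right) I} = I \left(- \frac{1}{I}\right) = -1$)
$c{\left(V{\left(-5 \right)} \right)} - 17 q 27 = -1 - 17 \left(-3\right) 27 = -1 - \left(-51\right) 27 = -1 - -1377 = -1 + 1377 = 1376$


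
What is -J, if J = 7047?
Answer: -7047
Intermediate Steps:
-J = -1*7047 = -7047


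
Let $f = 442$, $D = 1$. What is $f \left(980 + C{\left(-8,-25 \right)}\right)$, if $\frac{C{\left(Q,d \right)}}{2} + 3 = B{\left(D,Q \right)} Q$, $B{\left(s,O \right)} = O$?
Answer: $487084$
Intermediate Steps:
$C{\left(Q,d \right)} = -6 + 2 Q^{2}$ ($C{\left(Q,d \right)} = -6 + 2 Q Q = -6 + 2 Q^{2}$)
$f \left(980 + C{\left(-8,-25 \right)}\right) = 442 \left(980 - \left(6 - 2 \left(-8\right)^{2}\right)\right) = 442 \left(980 + \left(-6 + 2 \cdot 64\right)\right) = 442 \left(980 + \left(-6 + 128\right)\right) = 442 \left(980 + 122\right) = 442 \cdot 1102 = 487084$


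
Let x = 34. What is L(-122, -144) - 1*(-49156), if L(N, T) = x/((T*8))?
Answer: 28313839/576 ≈ 49156.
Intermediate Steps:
L(N, T) = 17/(4*T) (L(N, T) = 34/((T*8)) = 34/((8*T)) = 34*(1/(8*T)) = 17/(4*T))
L(-122, -144) - 1*(-49156) = (17/4)/(-144) - 1*(-49156) = (17/4)*(-1/144) + 49156 = -17/576 + 49156 = 28313839/576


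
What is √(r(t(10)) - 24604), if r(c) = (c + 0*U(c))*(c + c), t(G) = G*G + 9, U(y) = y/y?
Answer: I*√842 ≈ 29.017*I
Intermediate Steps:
U(y) = 1
t(G) = 9 + G² (t(G) = G² + 9 = 9 + G²)
r(c) = 2*c² (r(c) = (c + 0*1)*(c + c) = (c + 0)*(2*c) = c*(2*c) = 2*c²)
√(r(t(10)) - 24604) = √(2*(9 + 10²)² - 24604) = √(2*(9 + 100)² - 24604) = √(2*109² - 24604) = √(2*11881 - 24604) = √(23762 - 24604) = √(-842) = I*√842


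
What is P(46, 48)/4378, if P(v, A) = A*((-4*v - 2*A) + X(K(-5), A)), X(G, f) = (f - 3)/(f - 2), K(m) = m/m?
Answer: -154020/50347 ≈ -3.0592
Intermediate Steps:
K(m) = 1
X(G, f) = (-3 + f)/(-2 + f)
P(v, A) = A*(-4*v - 2*A + (-3 + A)/(-2 + A)) (P(v, A) = A*((-4*v - 2*A) + (-3 + A)/(-2 + A)) = A*(-4*v - 2*A + (-3 + A)/(-2 + A)))
P(46, 48)/4378 = -1*48*(3 - 1*48 + 2*(-2 + 48)*(48 + 2*46))/(-2 + 48)/4378 = -1*48*(3 - 48 + 2*46*(48 + 92))/46*(1/4378) = -1*48*1/46*(3 - 48 + 2*46*140)*(1/4378) = -1*48*1/46*(3 - 48 + 12880)*(1/4378) = -1*48*1/46*12835*(1/4378) = -308040/23*1/4378 = -154020/50347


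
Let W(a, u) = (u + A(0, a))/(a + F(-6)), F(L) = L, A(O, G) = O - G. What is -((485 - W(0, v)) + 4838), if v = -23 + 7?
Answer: -15961/3 ≈ -5320.3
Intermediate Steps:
v = -16
W(a, u) = (u - a)/(-6 + a) (W(a, u) = (u + (0 - a))/(a - 6) = (u - a)/(-6 + a))
-((485 - W(0, v)) + 4838) = -((485 - (-16 - 1*0)/(-6 + 0)) + 4838) = -((485 - (-16 + 0)/(-6)) + 4838) = -((485 - (-1)*(-16)/6) + 4838) = -((485 - 1*8/3) + 4838) = -((485 - 8/3) + 4838) = -(1447/3 + 4838) = -1*15961/3 = -15961/3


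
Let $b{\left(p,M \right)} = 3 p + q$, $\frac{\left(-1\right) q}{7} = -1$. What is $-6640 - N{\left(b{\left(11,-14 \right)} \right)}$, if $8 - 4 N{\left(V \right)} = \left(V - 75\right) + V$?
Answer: $- \frac{26563}{4} \approx -6640.8$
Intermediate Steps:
$q = 7$ ($q = \left(-7\right) \left(-1\right) = 7$)
$b{\left(p,M \right)} = 7 + 3 p$ ($b{\left(p,M \right)} = 3 p + 7 = 7 + 3 p$)
$N{\left(V \right)} = \frac{83}{4} - \frac{V}{2}$ ($N{\left(V \right)} = 2 - \frac{\left(V - 75\right) + V}{4} = 2 - \frac{\left(-75 + V\right) + V}{4} = 2 - \frac{-75 + 2 V}{4} = 2 - \left(- \frac{75}{4} + \frac{V}{2}\right) = \frac{83}{4} - \frac{V}{2}$)
$-6640 - N{\left(b{\left(11,-14 \right)} \right)} = -6640 - \left(\frac{83}{4} - \frac{7 + 3 \cdot 11}{2}\right) = -6640 - \left(\frac{83}{4} - \frac{7 + 33}{2}\right) = -6640 - \left(\frac{83}{4} - 20\right) = -6640 - \frac{3}{4} = - \frac{26563}{4}$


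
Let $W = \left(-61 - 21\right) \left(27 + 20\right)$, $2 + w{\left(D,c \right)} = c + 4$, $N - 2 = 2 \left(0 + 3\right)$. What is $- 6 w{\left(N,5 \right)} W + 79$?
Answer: $161947$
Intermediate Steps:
$N = 8$ ($N = 2 + 2 \left(0 + 3\right) = 2 + 2 \cdot 3 = 2 + 6 = 8$)
$w{\left(D,c \right)} = 2 + c$ ($w{\left(D,c \right)} = -2 + \left(c + 4\right) = -2 + \left(4 + c\right) = 2 + c$)
$W = -3854$ ($W = \left(-82\right) 47 = -3854$)
$- 6 w{\left(N,5 \right)} W + 79 = - 6 \left(2 + 5\right) \left(-3854\right) + 79 = \left(-6\right) 7 \left(-3854\right) + 79 = \left(-42\right) \left(-3854\right) + 79 = 161868 + 79 = 161947$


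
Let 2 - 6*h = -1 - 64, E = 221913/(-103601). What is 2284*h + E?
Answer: 7926261175/310803 ≈ 25503.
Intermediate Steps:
E = -221913/103601 (E = 221913*(-1/103601) = -221913/103601 ≈ -2.1420)
h = 67/6 (h = 1/3 - (-1 - 64)/6 = 1/3 - 1/6*(-65) = 1/3 + 65/6 = 67/6 ≈ 11.167)
2284*h + E = 2284*(67/6) - 221913/103601 = 76514/3 - 221913/103601 = 7926261175/310803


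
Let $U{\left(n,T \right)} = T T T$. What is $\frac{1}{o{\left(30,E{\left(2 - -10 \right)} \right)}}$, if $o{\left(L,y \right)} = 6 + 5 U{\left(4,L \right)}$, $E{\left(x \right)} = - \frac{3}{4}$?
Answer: $\frac{1}{135006} \approx 7.4071 \cdot 10^{-6}$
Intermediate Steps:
$E{\left(x \right)} = - \frac{3}{4}$ ($E{\left(x \right)} = \left(-3\right) \frac{1}{4} = - \frac{3}{4}$)
$U{\left(n,T \right)} = T^{3}$ ($U{\left(n,T \right)} = T^{2} T = T^{3}$)
$o{\left(L,y \right)} = 6 + 5 L^{3}$
$\frac{1}{o{\left(30,E{\left(2 - -10 \right)} \right)}} = \frac{1}{6 + 5 \cdot 30^{3}} = \frac{1}{6 + 5 \cdot 27000} = \frac{1}{6 + 135000} = \frac{1}{135006}$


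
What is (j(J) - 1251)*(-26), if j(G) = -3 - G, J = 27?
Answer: 33306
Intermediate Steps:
(j(J) - 1251)*(-26) = ((-3 - 1*27) - 1251)*(-26) = ((-3 - 27) - 1251)*(-26) = (-30 - 1251)*(-26) = -1281*(-26) = 33306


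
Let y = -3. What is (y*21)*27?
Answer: -1701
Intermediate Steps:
(y*21)*27 = -3*21*27 = -63*27 = -1701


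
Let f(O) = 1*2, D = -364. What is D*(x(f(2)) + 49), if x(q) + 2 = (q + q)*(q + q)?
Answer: -22932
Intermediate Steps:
f(O) = 2
x(q) = -2 + 4*q² (x(q) = -2 + (q + q)*(q + q) = -2 + (2*q)*(2*q) = -2 + 4*q²)
D*(x(f(2)) + 49) = -364*((-2 + 4*2²) + 49) = -364*((-2 + 4*4) + 49) = -364*((-2 + 16) + 49) = -364*(14 + 49) = -364*63 = -22932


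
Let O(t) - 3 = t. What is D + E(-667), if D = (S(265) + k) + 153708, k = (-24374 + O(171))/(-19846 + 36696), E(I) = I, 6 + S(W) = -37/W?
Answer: 13666649946/89305 ≈ 1.5303e+5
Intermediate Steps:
S(W) = -6 - 37/W
O(t) = 3 + t
k = -484/337 (k = (-24374 + (3 + 171))/(-19846 + 36696) = (-24374 + 174)/16850 = -24200*1/16850 = -484/337 ≈ -1.4362)
D = 13726216381/89305 (D = ((-6 - 37/265) - 484/337) + 153708 = (-1627/265 - 484/337) + 153708 = -676559/89305 + 153708 = 13726216381/89305 ≈ 1.5370e+5)
D + E(-667) = 13726216381/89305 - 667 = 13666649946/89305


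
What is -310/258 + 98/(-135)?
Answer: -11189/5805 ≈ -1.9275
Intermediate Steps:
-310/258 + 98/(-135) = -310*1/258 + 98*(-1/135) = -155/129 - 98/135 = -11189/5805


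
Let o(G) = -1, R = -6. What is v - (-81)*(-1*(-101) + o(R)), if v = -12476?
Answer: -4376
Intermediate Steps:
v - (-81)*(-1*(-101) + o(R)) = -12476 - (-81)*(-1*(-101) - 1) = -12476 - (-81)*(101 - 1) = -12476 - (-81)*100 = -12476 - 1*(-8100) = -12476 + 8100 = -4376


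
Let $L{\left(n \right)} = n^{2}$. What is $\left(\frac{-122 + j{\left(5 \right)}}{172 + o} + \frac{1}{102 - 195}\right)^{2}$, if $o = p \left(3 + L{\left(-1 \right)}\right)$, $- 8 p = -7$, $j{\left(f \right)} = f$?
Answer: $\frac{441}{961} \approx 0.4589$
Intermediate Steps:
$p = \frac{7}{8}$ ($p = \left(- \frac{1}{8}\right) \left(-7\right) = \frac{7}{8} \approx 0.875$)
$o = \frac{7}{2}$ ($o = \frac{7 \left(3 + \left(-1\right)^{2}\right)}{8} = \frac{7 \left(3 + 1\right)}{8} = \frac{7}{8} \cdot 4 = \frac{7}{2} \approx 3.5$)
$\left(\frac{-122 + j{\left(5 \right)}}{172 + o} + \frac{1}{102 - 195}\right)^{2} = \left(\frac{-122 + 5}{172 + \frac{7}{2}} + \frac{1}{102 - 195}\right)^{2} = \left(- \frac{117}{\frac{351}{2}} + \frac{1}{-93}\right)^{2} = \left(\left(-117\right) \frac{2}{351} - \frac{1}{93}\right)^{2} = \left(- \frac{2}{3} - \frac{1}{93}\right)^{2} = \left(- \frac{21}{31}\right)^{2} = \frac{441}{961}$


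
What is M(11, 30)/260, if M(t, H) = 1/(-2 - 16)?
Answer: -1/4680 ≈ -0.00021368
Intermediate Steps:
M(t, H) = -1/18 (M(t, H) = 1/(-18) = -1/18)
M(11, 30)/260 = -1/18/260 = -1/18*1/260 = -1/4680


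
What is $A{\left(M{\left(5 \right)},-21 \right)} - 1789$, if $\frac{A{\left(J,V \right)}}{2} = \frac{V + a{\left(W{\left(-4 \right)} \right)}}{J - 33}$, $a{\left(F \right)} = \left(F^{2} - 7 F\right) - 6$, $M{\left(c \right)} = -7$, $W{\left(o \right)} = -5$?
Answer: $- \frac{35813}{20} \approx -1790.7$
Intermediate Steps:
$a{\left(F \right)} = -6 + F^{2} - 7 F$
$A{\left(J,V \right)} = \frac{2 \left(54 + V\right)}{-33 + J}$ ($A{\left(J,V \right)} = 2 \frac{V - \left(-29 - 25\right)}{J - 33} = 2 \frac{V + \left(-6 + 25 + 35\right)}{-33 + J} = 2 \frac{V + 54}{-33 + J} = 2 \frac{54 + V}{-33 + J} = \frac{2 \left(54 + V\right)}{-33 + J}$)
$A{\left(M{\left(5 \right)},-21 \right)} - 1789 = \frac{2 \left(54 - 21\right)}{-33 - 7} - 1789 = 2 \frac{1}{-40} \cdot 33 - 1789 = 2 \left(- \frac{1}{40}\right) 33 - 1789 = - \frac{33}{20} - 1789 = - \frac{35813}{20}$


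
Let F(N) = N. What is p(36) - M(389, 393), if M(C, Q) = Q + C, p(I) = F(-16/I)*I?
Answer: -798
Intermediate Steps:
p(I) = -16 (p(I) = (-16/I)*I = -16)
M(C, Q) = C + Q
p(36) - M(389, 393) = -16 - (389 + 393) = -16 - 1*782 = -16 - 782 = -798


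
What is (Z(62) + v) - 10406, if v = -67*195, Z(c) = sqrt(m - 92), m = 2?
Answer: -23471 + 3*I*sqrt(10) ≈ -23471.0 + 9.4868*I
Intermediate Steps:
Z(c) = 3*I*sqrt(10) (Z(c) = sqrt(2 - 92) = sqrt(-90) = 3*I*sqrt(10))
v = -13065
(Z(62) + v) - 10406 = (3*I*sqrt(10) - 13065) - 10406 = (-13065 + 3*I*sqrt(10)) - 10406 = -23471 + 3*I*sqrt(10)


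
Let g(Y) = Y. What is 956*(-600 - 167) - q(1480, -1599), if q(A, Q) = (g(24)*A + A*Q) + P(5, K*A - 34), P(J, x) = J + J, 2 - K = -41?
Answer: 1597738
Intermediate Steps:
K = 43 (K = 2 - 1*(-41) = 2 + 41 = 43)
P(J, x) = 2*J
q(A, Q) = 10 + 24*A + A*Q (q(A, Q) = (24*A + A*Q) + 2*5 = (24*A + A*Q) + 10 = 10 + 24*A + A*Q)
956*(-600 - 167) - q(1480, -1599) = 956*(-600 - 167) - (10 + 24*1480 + 1480*(-1599)) = 956*(-767) - (10 + 35520 - 2366520) = -733252 - 1*(-2330990) = -733252 + 2330990 = 1597738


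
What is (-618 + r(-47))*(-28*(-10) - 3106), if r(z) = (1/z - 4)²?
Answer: 3757000266/2209 ≈ 1.7008e+6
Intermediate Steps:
r(z) = (-4 + 1/z)² (r(z) = (1/z - 4)² = (-4 + 1/z)²)
(-618 + r(-47))*(-28*(-10) - 3106) = (-618 + (-1 + 4*(-47))²/(-47)²)*(-28*(-10) - 3106) = (-618 + (-1 - 188)²/2209)*(280 - 3106) = (-618 + (1/2209)*(-189)²)*(-2826) = (-618 + (1/2209)*35721)*(-2826) = (-618 + 35721/2209)*(-2826) = -1329441/2209*(-2826) = 3757000266/2209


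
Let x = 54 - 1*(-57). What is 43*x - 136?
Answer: 4637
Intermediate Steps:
x = 111 (x = 54 + 57 = 111)
43*x - 136 = 43*111 - 136 = 4773 - 136 = 4637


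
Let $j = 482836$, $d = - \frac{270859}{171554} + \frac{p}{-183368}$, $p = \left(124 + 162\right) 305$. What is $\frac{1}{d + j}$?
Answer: $\frac{7864378468}{3797188884093115} \approx 2.0711 \cdot 10^{-6}$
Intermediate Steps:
$p = 87230$ ($p = 286 \cdot 305 = 87230$)
$d = - \frac{16157882133}{7864378468}$ ($d = - \frac{270859}{171554} + \frac{87230}{-183368} = \left(-270859\right) \frac{1}{171554} + 87230 \left(- \frac{1}{183368}\right) = - \frac{270859}{171554} - \frac{43615}{91684} = - \frac{16157882133}{7864378468} \approx -2.0546$)
$\frac{1}{d + j} = \frac{1}{- \frac{16157882133}{7864378468} + 482836} = \frac{1}{\frac{3797188884093115}{7864378468}} = \frac{7864378468}{3797188884093115}$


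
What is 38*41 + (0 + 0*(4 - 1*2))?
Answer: 1558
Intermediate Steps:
38*41 + (0 + 0*(4 - 1*2)) = 1558 + (0 + 0*(4 - 2)) = 1558 + (0 + 0*2) = 1558 + (0 + 0) = 1558 + 0 = 1558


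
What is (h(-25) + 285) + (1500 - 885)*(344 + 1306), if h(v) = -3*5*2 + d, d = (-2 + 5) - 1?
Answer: 1015007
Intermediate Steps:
d = 2 (d = 3 - 1 = 2)
h(v) = -28 (h(v) = -3*5*2 + 2 = -15*2 + 2 = -30 + 2 = -28)
(h(-25) + 285) + (1500 - 885)*(344 + 1306) = (-28 + 285) + (1500 - 885)*(344 + 1306) = 257 + 615*1650 = 257 + 1014750 = 1015007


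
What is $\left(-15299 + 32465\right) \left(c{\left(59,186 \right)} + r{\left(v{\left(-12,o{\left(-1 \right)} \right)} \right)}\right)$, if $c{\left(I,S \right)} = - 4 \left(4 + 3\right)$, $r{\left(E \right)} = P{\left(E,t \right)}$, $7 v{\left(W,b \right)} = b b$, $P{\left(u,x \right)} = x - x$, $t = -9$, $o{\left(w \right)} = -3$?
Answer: $-480648$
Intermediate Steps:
$P{\left(u,x \right)} = 0$
$v{\left(W,b \right)} = \frac{b^{2}}{7}$ ($v{\left(W,b \right)} = \frac{b b}{7} = \frac{b^{2}}{7}$)
$r{\left(E \right)} = 0$
$c{\left(I,S \right)} = -28$ ($c{\left(I,S \right)} = \left(-4\right) 7 = -28$)
$\left(-15299 + 32465\right) \left(c{\left(59,186 \right)} + r{\left(v{\left(-12,o{\left(-1 \right)} \right)} \right)}\right) = \left(-15299 + 32465\right) \left(-28 + 0\right) = 17166 \left(-28\right) = -480648$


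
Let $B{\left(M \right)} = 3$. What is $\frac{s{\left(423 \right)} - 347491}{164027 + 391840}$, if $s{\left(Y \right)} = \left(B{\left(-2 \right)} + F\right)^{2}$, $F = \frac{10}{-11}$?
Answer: $- \frac{14015294}{22419969} \approx -0.62513$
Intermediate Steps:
$F = - \frac{10}{11}$ ($F = 10 \left(- \frac{1}{11}\right) = - \frac{10}{11} \approx -0.90909$)
$s{\left(Y \right)} = \frac{529}{121}$ ($s{\left(Y \right)} = \left(3 - \frac{10}{11}\right)^{2} = \left(\frac{23}{11}\right)^{2} = \frac{529}{121}$)
$\frac{s{\left(423 \right)} - 347491}{164027 + 391840} = \frac{\frac{529}{121} - 347491}{164027 + 391840} = - \frac{42045882}{121 \cdot 555867} = \left(- \frac{42045882}{121}\right) \frac{1}{555867} = - \frac{14015294}{22419969}$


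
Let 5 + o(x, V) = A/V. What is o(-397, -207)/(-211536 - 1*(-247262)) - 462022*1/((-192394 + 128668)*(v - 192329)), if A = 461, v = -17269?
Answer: -72217959363/304869179981314 ≈ -0.00023688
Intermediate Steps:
o(x, V) = -5 + 461/V
o(-397, -207)/(-211536 - 1*(-247262)) - 462022*1/((-192394 + 128668)*(v - 192329)) = (-5 + 461/(-207))/(-211536 - 1*(-247262)) - 462022*1/((-192394 + 128668)*(-17269 - 192329)) = (-5 + 461*(-1/207))/(-211536 + 247262) - 462022/((-209598*(-63726))) = (-5 - 461/207)/35726 - 462022/13356842148 = -1496/207*1/35726 - 462022*1/13356842148 = -748/3697641 - 231011/6678421074 = -72217959363/304869179981314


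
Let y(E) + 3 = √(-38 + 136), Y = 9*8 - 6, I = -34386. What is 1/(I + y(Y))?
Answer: -34389/1182603223 - 7*√2/1182603223 ≈ -2.9087e-5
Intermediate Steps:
Y = 66 (Y = 72 - 6 = 66)
y(E) = -3 + 7*√2 (y(E) = -3 + √(-38 + 136) = -3 + √98 = -3 + 7*√2)
1/(I + y(Y)) = 1/(-34386 + (-3 + 7*√2)) = 1/(-34389 + 7*√2)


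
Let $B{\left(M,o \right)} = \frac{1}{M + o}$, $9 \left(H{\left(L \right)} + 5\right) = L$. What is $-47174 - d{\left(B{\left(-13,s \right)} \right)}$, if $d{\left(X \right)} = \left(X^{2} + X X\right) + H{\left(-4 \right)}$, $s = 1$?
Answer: $- \frac{3396137}{72} \approx -47169.0$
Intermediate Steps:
$H{\left(L \right)} = -5 + \frac{L}{9}$
$d{\left(X \right)} = - \frac{49}{9} + 2 X^{2}$ ($d{\left(X \right)} = \left(X^{2} + X X\right) + \left(-5 + \frac{1}{9} \left(-4\right)\right) = \left(X^{2} + X^{2}\right) - \frac{49}{9} = 2 X^{2} - \frac{49}{9} = - \frac{49}{9} + 2 X^{2}$)
$-47174 - d{\left(B{\left(-13,s \right)} \right)} = -47174 - \left(- \frac{49}{9} + 2 \left(\frac{1}{-13 + 1}\right)^{2}\right) = -47174 - \left(- \frac{49}{9} + 2 \left(\frac{1}{-12}\right)^{2}\right) = -47174 - \left(- \frac{49}{9} + 2 \left(- \frac{1}{12}\right)^{2}\right) = -47174 - \left(- \frac{49}{9} + 2 \cdot \frac{1}{144}\right) = -47174 - \left(- \frac{49}{9} + \frac{1}{72}\right) = -47174 - - \frac{391}{72} = -47174 + \frac{391}{72} = - \frac{3396137}{72}$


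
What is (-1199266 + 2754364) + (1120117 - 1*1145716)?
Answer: 1529499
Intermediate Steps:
(-1199266 + 2754364) + (1120117 - 1*1145716) = 1555098 + (1120117 - 1145716) = 1555098 - 25599 = 1529499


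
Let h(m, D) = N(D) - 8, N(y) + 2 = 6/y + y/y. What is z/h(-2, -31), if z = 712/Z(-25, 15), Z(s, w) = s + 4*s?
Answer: 22072/35625 ≈ 0.61957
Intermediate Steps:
N(y) = -1 + 6/y (N(y) = -2 + (6/y + y/y) = -2 + (6/y + 1) = -2 + (1 + 6/y) = -1 + 6/y)
h(m, D) = -8 + (6 - D)/D (h(m, D) = (6 - D)/D - 8 = -8 + (6 - D)/D)
Z(s, w) = 5*s
z = -712/125 (z = 712/((5*(-25))) = 712/(-125) = 712*(-1/125) = -712/125 ≈ -5.6960)
z/h(-2, -31) = -712/(125*(-9 + 6/(-31))) = -712/(125*(-9 + 6*(-1/31))) = -712/(125*(-9 - 6/31)) = -712/(125*(-285/31)) = -712/125*(-31/285) = 22072/35625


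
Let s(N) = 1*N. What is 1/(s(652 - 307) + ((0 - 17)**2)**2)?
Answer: 1/83866 ≈ 1.1924e-5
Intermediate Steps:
s(N) = N
1/(s(652 - 307) + ((0 - 17)**2)**2) = 1/((652 - 307) + ((0 - 17)**2)**2) = 1/(345 + ((-17)**2)**2) = 1/(345 + 289**2) = 1/(345 + 83521) = 1/83866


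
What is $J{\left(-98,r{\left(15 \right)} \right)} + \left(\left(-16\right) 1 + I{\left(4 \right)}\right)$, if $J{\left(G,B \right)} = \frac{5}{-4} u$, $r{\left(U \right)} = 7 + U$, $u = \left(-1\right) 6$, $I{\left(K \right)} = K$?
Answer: $- \frac{9}{2} \approx -4.5$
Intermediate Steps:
$u = -6$
$J{\left(G,B \right)} = \frac{15}{2}$ ($J{\left(G,B \right)} = \frac{5}{-4} \left(-6\right) = 5 \left(- \frac{1}{4}\right) \left(-6\right) = \left(- \frac{5}{4}\right) \left(-6\right) = \frac{15}{2}$)
$J{\left(-98,r{\left(15 \right)} \right)} + \left(\left(-16\right) 1 + I{\left(4 \right)}\right) = \frac{15}{2} + \left(\left(-16\right) 1 + 4\right) = \frac{15}{2} + \left(-16 + 4\right) = \frac{15}{2} - 12 = - \frac{9}{2}$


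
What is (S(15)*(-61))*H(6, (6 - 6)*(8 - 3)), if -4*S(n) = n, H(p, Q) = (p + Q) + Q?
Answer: 2745/2 ≈ 1372.5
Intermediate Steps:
H(p, Q) = p + 2*Q (H(p, Q) = (Q + p) + Q = p + 2*Q)
S(n) = -n/4
(S(15)*(-61))*H(6, (6 - 6)*(8 - 3)) = (-¼*15*(-61))*(6 + 2*((6 - 6)*(8 - 3))) = (-15/4*(-61))*(6 + 2*(0*5)) = 915*(6 + 2*0)/4 = 915*(6 + 0)/4 = (915/4)*6 = 2745/2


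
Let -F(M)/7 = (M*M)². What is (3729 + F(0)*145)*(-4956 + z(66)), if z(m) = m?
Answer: -18234810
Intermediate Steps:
F(M) = -7*M⁴
(3729 + F(0)*145)*(-4956 + z(66)) = (3729 - 7*0⁴*145)*(-4956 + 66) = (3729 - 7*0*145)*(-4890) = (3729 + 0*145)*(-4890) = (3729 + 0)*(-4890) = 3729*(-4890) = -18234810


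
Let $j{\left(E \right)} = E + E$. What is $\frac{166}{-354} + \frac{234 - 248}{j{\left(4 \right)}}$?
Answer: $- \frac{1571}{708} \approx -2.2189$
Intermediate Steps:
$j{\left(E \right)} = 2 E$
$\frac{166}{-354} + \frac{234 - 248}{j{\left(4 \right)}} = \frac{166}{-354} + \frac{234 - 248}{2 \cdot 4} = 166 \left(- \frac{1}{354}\right) - \frac{14}{8} = - \frac{83}{177} - \frac{7}{4} = - \frac{1571}{708}$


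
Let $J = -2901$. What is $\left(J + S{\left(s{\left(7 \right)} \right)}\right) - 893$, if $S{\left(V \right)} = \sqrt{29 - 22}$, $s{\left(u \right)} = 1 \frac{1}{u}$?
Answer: $-3794 + \sqrt{7} \approx -3791.4$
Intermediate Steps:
$s{\left(u \right)} = \frac{1}{u}$
$S{\left(V \right)} = \sqrt{7}$
$\left(J + S{\left(s{\left(7 \right)} \right)}\right) - 893 = \left(-2901 + \sqrt{7}\right) - 893 = -3794 + \sqrt{7}$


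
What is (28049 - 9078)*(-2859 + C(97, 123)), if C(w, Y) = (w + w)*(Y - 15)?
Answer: 343242303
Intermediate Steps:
C(w, Y) = 2*w*(-15 + Y) (C(w, Y) = (2*w)*(-15 + Y) = 2*w*(-15 + Y))
(28049 - 9078)*(-2859 + C(97, 123)) = (28049 - 9078)*(-2859 + 2*97*(-15 + 123)) = 18971*(-2859 + 2*97*108) = 18971*(-2859 + 20952) = 18971*18093 = 343242303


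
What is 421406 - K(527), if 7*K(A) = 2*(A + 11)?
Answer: 2948766/7 ≈ 4.2125e+5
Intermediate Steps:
K(A) = 22/7 + 2*A/7 (K(A) = (2*(A + 11))/7 = (2*(11 + A))/7 = (22 + 2*A)/7 = 22/7 + 2*A/7)
421406 - K(527) = 421406 - (22/7 + (2/7)*527) = 421406 - (22/7 + 1054/7) = 421406 - 1*1076/7 = 421406 - 1076/7 = 2948766/7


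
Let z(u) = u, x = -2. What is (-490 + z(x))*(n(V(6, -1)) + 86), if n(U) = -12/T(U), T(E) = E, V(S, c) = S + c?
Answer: -205656/5 ≈ -41131.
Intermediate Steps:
n(U) = -12/U
(-490 + z(x))*(n(V(6, -1)) + 86) = (-490 - 2)*(-12/(6 - 1) + 86) = -492*(-12/5 + 86) = -492*418/5 = -205656/5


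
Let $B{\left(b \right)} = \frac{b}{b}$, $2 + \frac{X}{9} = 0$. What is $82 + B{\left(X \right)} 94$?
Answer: $176$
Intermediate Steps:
$X = -18$ ($X = -18 + 9 \cdot 0 = -18 + 0 = -18$)
$B{\left(b \right)} = 1$
$82 + B{\left(X \right)} 94 = 82 + 1 \cdot 94 = 82 + 94 = 176$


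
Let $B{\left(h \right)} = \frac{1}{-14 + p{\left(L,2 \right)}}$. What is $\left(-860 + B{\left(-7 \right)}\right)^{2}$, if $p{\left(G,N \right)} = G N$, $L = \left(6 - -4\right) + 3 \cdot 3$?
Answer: $\frac{425968321}{576} \approx 7.3953 \cdot 10^{5}$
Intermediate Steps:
$L = 19$ ($L = \left(6 + 4\right) + 9 = 10 + 9 = 19$)
$B{\left(h \right)} = \frac{1}{24}$ ($B{\left(h \right)} = \frac{1}{-14 + 19 \cdot 2} = \frac{1}{-14 + 38} = \frac{1}{24}$)
$\left(-860 + B{\left(-7 \right)}\right)^{2} = \left(-860 + \frac{1}{24}\right)^{2} = \left(- \frac{20639}{24}\right)^{2} = \frac{425968321}{576}$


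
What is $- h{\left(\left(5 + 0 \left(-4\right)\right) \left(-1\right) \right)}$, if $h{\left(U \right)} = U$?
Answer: $5$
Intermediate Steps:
$- h{\left(\left(5 + 0 \left(-4\right)\right) \left(-1\right) \right)} = - \left(5 + 0 \left(-4\right)\right) \left(-1\right) = - \left(5 + 0\right) \left(-1\right) = - 5 \left(-1\right) = \left(-1\right) \left(-5\right) = 5$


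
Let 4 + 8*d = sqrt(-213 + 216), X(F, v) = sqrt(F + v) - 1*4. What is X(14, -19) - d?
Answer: -7/2 - sqrt(3)/8 + I*sqrt(5) ≈ -3.7165 + 2.2361*I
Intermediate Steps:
X(F, v) = -4 + sqrt(F + v) (X(F, v) = sqrt(F + v) - 4 = -4 + sqrt(F + v))
d = -1/2 + sqrt(3)/8 (d = -1/2 + sqrt(-213 + 216)/8 = -1/2 + sqrt(3)/8 ≈ -0.28349)
X(14, -19) - d = (-4 + sqrt(14 - 19)) - (-1/2 + sqrt(3)/8) = (-4 + sqrt(-5)) + (1/2 - sqrt(3)/8) = (-4 + I*sqrt(5)) + (1/2 - sqrt(3)/8) = -7/2 - sqrt(3)/8 + I*sqrt(5)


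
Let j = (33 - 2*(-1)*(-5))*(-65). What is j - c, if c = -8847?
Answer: 7352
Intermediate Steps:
j = -1495 (j = (33 + 2*(-5))*(-65) = (33 - 10)*(-65) = 23*(-65) = -1495)
j - c = -1495 - 1*(-8847) = -1495 + 8847 = 7352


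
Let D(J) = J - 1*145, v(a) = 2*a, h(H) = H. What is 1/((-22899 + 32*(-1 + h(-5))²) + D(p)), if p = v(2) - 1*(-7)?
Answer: -1/21881 ≈ -4.5702e-5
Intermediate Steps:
p = 11 (p = 2*2 - 1*(-7) = 4 + 7 = 11)
D(J) = -145 + J (D(J) = J - 145 = -145 + J)
1/((-22899 + 32*(-1 + h(-5))²) + D(p)) = 1/((-22899 + 32*(-1 - 5)²) + (-145 + 11)) = 1/((-22899 + 32*(-6)²) - 134) = 1/((-22899 + 32*36) - 134) = 1/((-22899 + 1152) - 134) = 1/(-21747 - 134) = 1/(-21881) = -1/21881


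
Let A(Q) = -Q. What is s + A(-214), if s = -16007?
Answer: -15793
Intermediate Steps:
s + A(-214) = -16007 - 1*(-214) = -16007 + 214 = -15793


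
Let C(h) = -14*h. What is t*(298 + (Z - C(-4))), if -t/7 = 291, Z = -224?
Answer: -36666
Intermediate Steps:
t = -2037 (t = -7*291 = -2037)
t*(298 + (Z - C(-4))) = -2037*(298 + (-224 - (-14)*(-4))) = -2037*(298 + (-224 - 1*56)) = -2037*(298 + (-224 - 56)) = -2037*(298 - 280) = -2037*18 = -36666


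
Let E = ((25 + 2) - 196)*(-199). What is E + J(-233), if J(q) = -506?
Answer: 33125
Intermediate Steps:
E = 33631 (E = (27 - 196)*(-199) = -169*(-199) = 33631)
E + J(-233) = 33631 - 506 = 33125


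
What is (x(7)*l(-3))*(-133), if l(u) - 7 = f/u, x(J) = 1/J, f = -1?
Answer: -418/3 ≈ -139.33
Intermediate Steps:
l(u) = 7 - 1/u
(x(7)*l(-3))*(-133) = ((7 - 1/(-3))/7)*(-133) = ((7 - 1*(-⅓))/7)*(-133) = ((7 + ⅓)/7)*(-133) = ((⅐)*(22/3))*(-133) = (22/21)*(-133) = -418/3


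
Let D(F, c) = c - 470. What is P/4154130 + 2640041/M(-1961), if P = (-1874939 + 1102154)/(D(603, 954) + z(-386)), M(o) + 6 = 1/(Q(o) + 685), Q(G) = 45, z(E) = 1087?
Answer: -279497087279049987/635065762426 ≈ -4.4011e+5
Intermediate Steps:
D(F, c) = -470 + c
M(o) = -4379/730 (M(o) = -6 + 1/(45 + 685) = -6 + 1/730 = -4379/730)
P = -772785/1571 (P = (-1874939 + 1102154)/((-470 + 954) + 1087) = -772785/(484 + 1087) = -772785/1571 ≈ -491.91)
P/4154130 + 2640041/M(-1961) = -772785/1571/4154130 + 2640041/(-4379/730) = -772785/1571*1/4154130 + 2640041*(-730/4379) = -17173/145025294 - 1927229930/4379 = -279497087279049987/635065762426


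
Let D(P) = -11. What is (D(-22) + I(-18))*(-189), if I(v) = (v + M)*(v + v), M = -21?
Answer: -263277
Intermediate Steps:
I(v) = 2*v*(-21 + v) (I(v) = (v - 21)*(v + v) = (-21 + v)*(2*v) = 2*v*(-21 + v))
(D(-22) + I(-18))*(-189) = (-11 + 2*(-18)*(-21 - 18))*(-189) = (-11 + 2*(-18)*(-39))*(-189) = (-11 + 1404)*(-189) = 1393*(-189) = -263277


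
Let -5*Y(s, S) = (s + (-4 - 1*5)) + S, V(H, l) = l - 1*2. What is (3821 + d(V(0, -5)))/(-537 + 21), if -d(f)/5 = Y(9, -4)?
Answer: -3817/516 ≈ -7.3973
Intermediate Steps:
V(H, l) = -2 + l (V(H, l) = l - 2 = -2 + l)
Y(s, S) = 9/5 - S/5 - s/5 (Y(s, S) = -((s + (-4 - 1*5)) + S)/5 = -((s + (-4 - 5)) + S)/5 = -((s - 9) + S)/5 = -((-9 + s) + S)/5 = -(-9 + S + s)/5 = 9/5 - S/5 - s/5)
d(f) = -4 (d(f) = -5*(9/5 - ⅕*(-4) - ⅕*9) = -5*(9/5 + ⅘ - 9/5) = -5*⅘ = -4)
(3821 + d(V(0, -5)))/(-537 + 21) = (3821 - 4)/(-537 + 21) = 3817/(-516) = 3817*(-1/516) = -3817/516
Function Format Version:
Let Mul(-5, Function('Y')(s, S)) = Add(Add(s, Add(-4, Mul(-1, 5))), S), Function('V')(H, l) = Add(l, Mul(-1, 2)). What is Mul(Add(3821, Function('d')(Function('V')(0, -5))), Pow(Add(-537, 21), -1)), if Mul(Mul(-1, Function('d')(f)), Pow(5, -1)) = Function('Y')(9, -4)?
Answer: Rational(-3817, 516) ≈ -7.3973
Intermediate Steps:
Function('V')(H, l) = Add(-2, l) (Function('V')(H, l) = Add(l, -2) = Add(-2, l))
Function('Y')(s, S) = Add(Rational(9, 5), Mul(Rational(-1, 5), S), Mul(Rational(-1, 5), s)) (Function('Y')(s, S) = Mul(Rational(-1, 5), Add(Add(s, Add(-4, Mul(-1, 5))), S)) = Mul(Rational(-1, 5), Add(Add(s, Add(-4, -5)), S)) = Mul(Rational(-1, 5), Add(Add(s, -9), S)) = Mul(Rational(-1, 5), Add(Add(-9, s), S)) = Mul(Rational(-1, 5), Add(-9, S, s)) = Add(Rational(9, 5), Mul(Rational(-1, 5), S), Mul(Rational(-1, 5), s)))
Function('d')(f) = -4 (Function('d')(f) = Mul(-5, Add(Rational(9, 5), Mul(Rational(-1, 5), -4), Mul(Rational(-1, 5), 9))) = Mul(-5, Add(Rational(9, 5), Rational(4, 5), Rational(-9, 5))) = Mul(-5, Rational(4, 5)) = -4)
Mul(Add(3821, Function('d')(Function('V')(0, -5))), Pow(Add(-537, 21), -1)) = Mul(Add(3821, -4), Pow(Add(-537, 21), -1)) = Mul(3817, Pow(-516, -1)) = Mul(3817, Rational(-1, 516)) = Rational(-3817, 516)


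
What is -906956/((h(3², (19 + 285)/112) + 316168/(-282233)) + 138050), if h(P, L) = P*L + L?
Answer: -9141889741/1391771789 ≈ -6.5685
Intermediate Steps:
h(P, L) = L + L*P (h(P, L) = L*P + L = L + L*P)
-906956/((h(3², (19 + 285)/112) + 316168/(-282233)) + 138050) = -906956/((((19 + 285)/112)*(1 + 3²) + 316168/(-282233)) + 138050) = -906956/(((304*(1/112))*(1 + 9) + 316168*(-1/282233)) + 138050) = -906956/(((19/7)*10 - 316168/282233) + 138050) = -906956/((190/7 - 316168/282233) + 138050) = -906956/(1049206/40319 + 138050) = -906956/5567087156/40319 = -906956*40319/5567087156 = -9141889741/1391771789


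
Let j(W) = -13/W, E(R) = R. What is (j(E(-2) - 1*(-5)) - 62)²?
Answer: 39601/9 ≈ 4400.1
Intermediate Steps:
(j(E(-2) - 1*(-5)) - 62)² = (-13/(-2 - 1*(-5)) - 62)² = (-13/(-2 + 5) - 62)² = (-13/3 - 62)² = (-199/3)² = 39601/9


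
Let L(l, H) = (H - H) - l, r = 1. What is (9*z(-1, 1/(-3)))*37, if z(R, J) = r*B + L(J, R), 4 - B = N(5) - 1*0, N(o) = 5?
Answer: -222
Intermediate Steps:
B = -1 (B = 4 - (5 - 1*0) = 4 - (5 + 0) = 4 - 1*5 = 4 - 5 = -1)
L(l, H) = -l (L(l, H) = 0 - l = -l)
z(R, J) = -1 - J (z(R, J) = 1*(-1) - J = -1 - J)
(9*z(-1, 1/(-3)))*37 = (9*(-1 - 1/(-3)))*37 = (9*(-1 - 1*(-1/3)))*37 = (9*(-1 + 1/3))*37 = (9*(-2/3))*37 = -6*37 = -222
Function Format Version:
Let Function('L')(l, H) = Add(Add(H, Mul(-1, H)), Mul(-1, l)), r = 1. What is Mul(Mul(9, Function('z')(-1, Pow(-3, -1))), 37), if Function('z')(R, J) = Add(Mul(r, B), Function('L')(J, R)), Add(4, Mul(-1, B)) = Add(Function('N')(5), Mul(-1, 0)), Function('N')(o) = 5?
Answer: -222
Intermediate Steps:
B = -1 (B = Add(4, Mul(-1, Add(5, Mul(-1, 0)))) = Add(4, Mul(-1, Add(5, 0))) = Add(4, Mul(-1, 5)) = Add(4, -5) = -1)
Function('L')(l, H) = Mul(-1, l) (Function('L')(l, H) = Add(0, Mul(-1, l)) = Mul(-1, l))
Function('z')(R, J) = Add(-1, Mul(-1, J)) (Function('z')(R, J) = Add(Mul(1, -1), Mul(-1, J)) = Add(-1, Mul(-1, J)))
Mul(Mul(9, Function('z')(-1, Pow(-3, -1))), 37) = Mul(Mul(9, Add(-1, Mul(-1, Pow(-3, -1)))), 37) = Mul(Mul(9, Add(-1, Mul(-1, Rational(-1, 3)))), 37) = Mul(Mul(9, Add(-1, Rational(1, 3))), 37) = Mul(Mul(9, Rational(-2, 3)), 37) = Mul(-6, 37) = -222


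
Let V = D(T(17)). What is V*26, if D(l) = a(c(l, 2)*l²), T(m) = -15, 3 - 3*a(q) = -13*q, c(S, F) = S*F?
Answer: -760474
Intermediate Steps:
c(S, F) = F*S
a(q) = 1 + 13*q/3 (a(q) = 1 - (-13)*q/3 = 1 + 13*q/3)
D(l) = 1 + 26*l³/3 (D(l) = 1 + 13*((2*l)*l²)/3 = 1 + 13*(2*l³)/3 = 1 + 26*l³/3)
V = -29249 (V = 1 + (26/3)*(-15)³ = 1 + (26/3)*(-3375) = 1 - 29250 = -29249)
V*26 = -29249*26 = -760474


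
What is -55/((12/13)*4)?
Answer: -715/48 ≈ -14.896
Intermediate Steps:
-55/((12/13)*4) = -55/48/13 = -55*13/48 = -715/48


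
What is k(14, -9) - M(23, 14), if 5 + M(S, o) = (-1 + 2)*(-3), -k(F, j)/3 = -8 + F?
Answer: -10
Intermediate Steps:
k(F, j) = 24 - 3*F (k(F, j) = -3*(-8 + F) = 24 - 3*F)
M(S, o) = -8 (M(S, o) = -5 + (-1 + 2)*(-3) = -5 + 1*(-3) = -5 - 3 = -8)
k(14, -9) - M(23, 14) = (24 - 3*14) - 1*(-8) = (24 - 42) + 8 = -18 + 8 = -10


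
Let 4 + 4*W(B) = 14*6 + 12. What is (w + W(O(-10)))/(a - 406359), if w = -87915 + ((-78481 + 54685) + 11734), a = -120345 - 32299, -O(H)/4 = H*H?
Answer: 99954/559003 ≈ 0.17881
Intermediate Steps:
O(H) = -4*H**2 (O(H) = -4*H*H = -4*H**2)
W(B) = 23 (W(B) = -1 + (14*6 + 12)/4 = -1 + (84 + 12)/4 = -1 + (1/4)*96 = -1 + 24 = 23)
a = -152644
w = -99977 (w = -87915 + (-23796 + 11734) = -87915 - 12062 = -99977)
(w + W(O(-10)))/(a - 406359) = (-99977 + 23)/(-152644 - 406359) = -99954/(-559003) = -99954*(-1/559003) = 99954/559003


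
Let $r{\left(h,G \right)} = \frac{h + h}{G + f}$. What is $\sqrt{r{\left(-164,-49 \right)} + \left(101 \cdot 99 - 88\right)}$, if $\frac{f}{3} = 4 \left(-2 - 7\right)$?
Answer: $\frac{\sqrt{244347735}}{157} \approx 99.564$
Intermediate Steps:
$f = -108$ ($f = 3 \cdot 4 \left(-2 - 7\right) = 3 \cdot 4 \left(-9\right) = 3 \left(-36\right) = -108$)
$r{\left(h,G \right)} = \frac{2 h}{-108 + G}$ ($r{\left(h,G \right)} = \frac{h + h}{G - 108} = \frac{2 h}{-108 + G}$)
$\sqrt{r{\left(-164,-49 \right)} + \left(101 \cdot 99 - 88\right)} = \sqrt{2 \left(-164\right) \frac{1}{-108 - 49} + \left(101 \cdot 99 - 88\right)} = \sqrt{2 \left(-164\right) \frac{1}{-157} + \left(9999 - 88\right)} = \sqrt{2 \left(-164\right) \left(- \frac{1}{157}\right) + 9911} = \sqrt{\frac{328}{157} + 9911} = \sqrt{\frac{1556355}{157}} = \frac{\sqrt{244347735}}{157}$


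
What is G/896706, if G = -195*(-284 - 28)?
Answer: 3380/49817 ≈ 0.067848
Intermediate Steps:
G = 60840 (G = -195*(-312) = 60840)
G/896706 = 60840/896706 = 60840*(1/896706) = 3380/49817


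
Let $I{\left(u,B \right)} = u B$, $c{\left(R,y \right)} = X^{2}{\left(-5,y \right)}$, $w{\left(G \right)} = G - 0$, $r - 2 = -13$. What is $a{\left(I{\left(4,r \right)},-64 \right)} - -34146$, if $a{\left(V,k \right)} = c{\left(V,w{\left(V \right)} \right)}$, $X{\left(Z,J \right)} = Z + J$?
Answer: $36547$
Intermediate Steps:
$r = -11$ ($r = 2 - 13 = -11$)
$X{\left(Z,J \right)} = J + Z$
$w{\left(G \right)} = G$ ($w{\left(G \right)} = G + 0 = G$)
$c{\left(R,y \right)} = \left(-5 + y\right)^{2}$ ($c{\left(R,y \right)} = \left(y - 5\right)^{2} = \left(-5 + y\right)^{2}$)
$I{\left(u,B \right)} = B u$
$a{\left(V,k \right)} = \left(-5 + V\right)^{2}$
$a{\left(I{\left(4,r \right)},-64 \right)} - -34146 = \left(-5 - 44\right)^{2} - -34146 = \left(-5 - 44\right)^{2} + 34146 = \left(-49\right)^{2} + 34146 = 2401 + 34146 = 36547$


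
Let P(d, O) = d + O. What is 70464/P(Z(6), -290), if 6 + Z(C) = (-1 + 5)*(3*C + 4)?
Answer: -4404/13 ≈ -338.77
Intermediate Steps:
Z(C) = 10 + 12*C (Z(C) = -6 + (-1 + 5)*(3*C + 4) = -6 + 4*(4 + 3*C) = -6 + (16 + 12*C) = 10 + 12*C)
P(d, O) = O + d
70464/P(Z(6), -290) = 70464/(-290 + (10 + 12*6)) = 70464/(-290 + (10 + 72)) = 70464/(-290 + 82) = 70464/(-208) = 70464*(-1/208) = -4404/13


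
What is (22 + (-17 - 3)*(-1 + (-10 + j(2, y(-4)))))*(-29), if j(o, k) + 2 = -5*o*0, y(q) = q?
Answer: -8178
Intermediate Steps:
j(o, k) = -2 (j(o, k) = -2 - 5*o*0 = -2 + 0 = -2)
(22 + (-17 - 3)*(-1 + (-10 + j(2, y(-4)))))*(-29) = (22 + (-17 - 3)*(-1 + (-10 - 2)))*(-29) = (22 - 20*(-1 - 12))*(-29) = (22 - 20*(-13))*(-29) = (22 + 260)*(-29) = 282*(-29) = -8178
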